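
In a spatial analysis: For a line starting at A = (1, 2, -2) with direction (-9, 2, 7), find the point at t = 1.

P(t) = A + t·d
  = (1 + (-9)·1, 2 + 2·1, -2 + 7·1)
  = (1 - 9, 2 + 2, -2 + 7)
  = (-8, 4, 5)

(-8, 4, 5)


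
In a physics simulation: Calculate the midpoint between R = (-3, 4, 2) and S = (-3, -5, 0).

M = ((x₁+x₂)/2, (y₁+y₂)/2, (z₁+z₂)/2)
  = ((-3 - 3)/2, (4 - 5)/2, (2 + 0)/2)
  = (-6/2, -1/2, 2/2)
  = (-3, -0.5, 1)

(-3, -0.5, 1)


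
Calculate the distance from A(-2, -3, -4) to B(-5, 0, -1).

d = √[(x₂-x₁)² + (y₂-y₁)² + (z₂-z₁)²]
  = √[(-3)² + 3² + 3²]
  = √[9 + 9 + 9]
  = √27
  ≈ 5.196

5.196


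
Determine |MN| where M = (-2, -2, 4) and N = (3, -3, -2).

d = √[(x₂-x₁)² + (y₂-y₁)² + (z₂-z₁)²]
  = √[5² + (-1)² + (-6)²]
  = √[25 + 1 + 36]
  = √62
  ≈ 7.874

7.874


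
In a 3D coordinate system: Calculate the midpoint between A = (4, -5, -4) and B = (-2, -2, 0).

M = ((x₁+x₂)/2, (y₁+y₂)/2, (z₁+z₂)/2)
  = ((4 - 2)/2, (-5 - 2)/2, (-4 + 0)/2)
  = (2/2, -7/2, -4/2)
  = (1, -3.5, -2)

(1, -3.5, -2)


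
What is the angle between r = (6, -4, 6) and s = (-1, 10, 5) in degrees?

r·s = 6·(-1) + (-4)·10 + 6·5 = -6 - 40 + 30 = -16
|r| = √(6² + (-4)² + 6²) = √88 ≈ 9.381
|s| = √((-1)² + 10² + 5²) = √126 ≈ 11.22
cos θ = (r·s)/(|r||s|) = -16/(9.381·11.22) ≈ -0.1519
θ = arccos(-0.1519) ≈ 98.74°

98.74°


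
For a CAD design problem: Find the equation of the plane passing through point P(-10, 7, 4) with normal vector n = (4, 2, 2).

The plane through P with normal n = (a, b, c) satisfies n·(r - P) = 0,
i.e. ax + by + cz = a·x₀ + b·y₀ + c·z₀.
d = 4·(-10) + 2·7 + 2·4
  = -40 + 14 + 8
  = -18
Equation: 4x + 2y + 2z = -18

4x + 2y + 2z = -18


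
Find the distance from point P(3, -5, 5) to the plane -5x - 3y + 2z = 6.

distance = |a·x₀ + b·y₀ + c·z₀ - d| / √(a² + b² + c²)
  = |(-5)·3 + (-3)·(-5) + 2·5 - 6| / √((-5)² + (-3)² + 2²)
  = |-15 + 15 + 10 - 6| / √(25 + 9 + 4)
  = |4| / √38
  = 4 / 6.164
  ≈ 0.6489

0.6489


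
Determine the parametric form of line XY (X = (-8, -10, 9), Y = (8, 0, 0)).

Direction vector d = Y - X = (8 + 8, 0 + 10, 0 - 9) = (16, 10, -9)
Parametric form r = X + t·d:
x = -8 + 16t, y = -10 + 10t, z = 9 - 9t

x = -8 + 16t, y = -10 + 10t, z = 9 - 9t


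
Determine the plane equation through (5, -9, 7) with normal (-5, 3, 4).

The plane through P with normal n = (a, b, c) satisfies n·(r - P) = 0,
i.e. ax + by + cz = a·x₀ + b·y₀ + c·z₀.
d = (-5)·5 + 3·(-9) + 4·7
  = -25 - 27 + 28
  = -24
Equation: -5x + 3y + 4z = -24

-5x + 3y + 4z = -24


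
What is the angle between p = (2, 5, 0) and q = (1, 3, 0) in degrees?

p·q = 2·1 + 5·3 + 0·0 = 2 + 15 + 0 = 17
|p| = √(2² + 5² + 0²) = √29 ≈ 5.385
|q| = √(1² + 3² + 0²) = √10 ≈ 3.162
cos θ = (p·q)/(|p||q|) = 17/(5.385·3.162) ≈ 0.9983
θ = arccos(0.9983) ≈ 3.366°

3.366°


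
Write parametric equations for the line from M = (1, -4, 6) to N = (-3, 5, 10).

Direction vector d = N - M = (-3 - 1, 5 + 4, 10 - 6) = (-4, 9, 4)
Parametric form r = M + t·d:
x = 1 - 4t, y = -4 + 9t, z = 6 + 4t

x = 1 - 4t, y = -4 + 9t, z = 6 + 4t


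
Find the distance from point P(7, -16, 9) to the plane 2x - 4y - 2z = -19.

distance = |a·x₀ + b·y₀ + c·z₀ - d| / √(a² + b² + c²)
  = |2·7 + (-4)·(-16) + (-2)·9 - (-19)| / √(2² + (-4)² + (-2)²)
  = |14 + 64 - 18 + 19| / √(4 + 16 + 4)
  = |79| / √24
  = 79 / 4.899
  ≈ 16.13

16.13


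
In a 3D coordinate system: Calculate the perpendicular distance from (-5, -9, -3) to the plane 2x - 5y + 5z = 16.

distance = |a·x₀ + b·y₀ + c·z₀ - d| / √(a² + b² + c²)
  = |2·(-5) + (-5)·(-9) + 5·(-3) - 16| / √(2² + (-5)² + 5²)
  = |-10 + 45 - 15 - 16| / √(4 + 25 + 25)
  = |4| / √54
  = 4 / 7.348
  ≈ 0.5443

0.5443


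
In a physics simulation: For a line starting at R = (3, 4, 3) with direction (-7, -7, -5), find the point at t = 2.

P(t) = R + t·d
  = (3 + (-7)·2, 4 + (-7)·2, 3 + (-5)·2)
  = (3 - 14, 4 - 14, 3 - 10)
  = (-11, -10, -7)

(-11, -10, -7)


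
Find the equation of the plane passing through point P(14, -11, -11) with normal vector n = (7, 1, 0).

The plane through P with normal n = (a, b, c) satisfies n·(r - P) = 0,
i.e. ax + by + cz = a·x₀ + b·y₀ + c·z₀.
d = 7·14 + 1·(-11) + 0·(-11)
  = 98 - 11 + 0
  = 87
Equation: 7x + y = 87

7x + y = 87


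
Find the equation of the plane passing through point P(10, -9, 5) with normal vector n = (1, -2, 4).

The plane through P with normal n = (a, b, c) satisfies n·(r - P) = 0,
i.e. ax + by + cz = a·x₀ + b·y₀ + c·z₀.
d = 1·10 + (-2)·(-9) + 4·5
  = 10 + 18 + 20
  = 48
Equation: x - 2y + 4z = 48

x - 2y + 4z = 48


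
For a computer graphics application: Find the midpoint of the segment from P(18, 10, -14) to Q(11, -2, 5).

M = ((x₁+x₂)/2, (y₁+y₂)/2, (z₁+z₂)/2)
  = ((18 + 11)/2, (10 - 2)/2, (-14 + 5)/2)
  = (29/2, 8/2, -9/2)
  = (14.5, 4, -4.5)

(14.5, 4, -4.5)


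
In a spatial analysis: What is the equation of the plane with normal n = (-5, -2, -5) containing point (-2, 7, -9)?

The plane through P with normal n = (a, b, c) satisfies n·(r - P) = 0,
i.e. ax + by + cz = a·x₀ + b·y₀ + c·z₀.
d = (-5)·(-2) + (-2)·7 + (-5)·(-9)
  = 10 - 14 + 45
  = 41
Equation: -5x - 2y - 5z = 41

-5x - 2y - 5z = 41


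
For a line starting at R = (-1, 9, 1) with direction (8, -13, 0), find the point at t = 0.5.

P(t) = R + t·d
  = (-1 + 8·0.5, 9 + (-13)·0.5, 1 + 0·0.5)
  = (-1 + 4, 9 - 6.5, 1 + 0)
  = (3, 2.5, 1)

(3, 2.5, 1)


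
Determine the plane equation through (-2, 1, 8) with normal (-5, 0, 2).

The plane through P with normal n = (a, b, c) satisfies n·(r - P) = 0,
i.e. ax + by + cz = a·x₀ + b·y₀ + c·z₀.
d = (-5)·(-2) + 0·1 + 2·8
  = 10 + 0 + 16
  = 26
Equation: -5x + 2z = 26

-5x + 2z = 26


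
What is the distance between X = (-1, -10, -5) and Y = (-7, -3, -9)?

d = √[(x₂-x₁)² + (y₂-y₁)² + (z₂-z₁)²]
  = √[(-6)² + 7² + (-4)²]
  = √[36 + 49 + 16]
  = √101
  ≈ 10.05

10.05


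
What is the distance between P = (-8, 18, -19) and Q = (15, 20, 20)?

d = √[(x₂-x₁)² + (y₂-y₁)² + (z₂-z₁)²]
  = √[23² + 2² + 39²]
  = √[529 + 4 + 1521]
  = √2054
  ≈ 45.32

45.32


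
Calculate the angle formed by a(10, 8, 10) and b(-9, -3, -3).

a·b = 10·(-9) + 8·(-3) + 10·(-3) = -90 - 24 - 30 = -144
|a| = √(10² + 8² + 10²) = √264 ≈ 16.25
|b| = √((-9)² + (-3)² + (-3)²) = √99 ≈ 9.95
cos θ = (a·b)/(|a||b|) = -144/(16.25·9.95) ≈ -0.8907
θ = arccos(-0.8907) ≈ 153°

153°


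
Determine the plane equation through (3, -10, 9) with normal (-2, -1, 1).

The plane through P with normal n = (a, b, c) satisfies n·(r - P) = 0,
i.e. ax + by + cz = a·x₀ + b·y₀ + c·z₀.
d = (-2)·3 + (-1)·(-10) + 1·9
  = -6 + 10 + 9
  = 13
Equation: -2x - y + z = 13

-2x - y + z = 13


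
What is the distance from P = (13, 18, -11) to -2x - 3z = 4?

distance = |a·x₀ + b·y₀ + c·z₀ - d| / √(a² + b² + c²)
  = |(-2)·13 + 0·18 + (-3)·(-11) - 4| / √((-2)² + 0² + (-3)²)
  = |-26 + 0 + 33 - 4| / √(4 + 0 + 9)
  = |3| / √13
  = 3 / 3.606
  ≈ 0.8321

0.8321


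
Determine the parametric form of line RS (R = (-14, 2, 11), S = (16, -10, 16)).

Direction vector d = S - R = (16 + 14, -10 - 2, 16 - 11) = (30, -12, 5)
Parametric form r = R + t·d:
x = -14 + 30t, y = 2 - 12t, z = 11 + 5t

x = -14 + 30t, y = 2 - 12t, z = 11 + 5t


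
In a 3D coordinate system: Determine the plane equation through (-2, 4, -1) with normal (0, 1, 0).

The plane through P with normal n = (a, b, c) satisfies n·(r - P) = 0,
i.e. ax + by + cz = a·x₀ + b·y₀ + c·z₀.
d = 0·(-2) + 1·4 + 0·(-1)
  = 0 + 4 + 0
  = 4
Equation: y = 4

y = 4


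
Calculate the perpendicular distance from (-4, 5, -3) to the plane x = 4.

distance = |a·x₀ + b·y₀ + c·z₀ - d| / √(a² + b² + c²)
  = |1·(-4) + 0·5 + 0·(-3) - 4| / √(1² + 0² + 0²)
  = |-4 + 0 + 0 - 4| / √(1 + 0 + 0)
  = |-8| / √1
  = 8 / 1
  ≈ 8

8


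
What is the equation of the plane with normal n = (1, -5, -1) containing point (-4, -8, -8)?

The plane through P with normal n = (a, b, c) satisfies n·(r - P) = 0,
i.e. ax + by + cz = a·x₀ + b·y₀ + c·z₀.
d = 1·(-4) + (-5)·(-8) + (-1)·(-8)
  = -4 + 40 + 8
  = 44
Equation: x - 5y - z = 44

x - 5y - z = 44


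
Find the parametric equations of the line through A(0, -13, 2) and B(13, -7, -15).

Direction vector d = B - A = (13 + 0, -7 + 13, -15 - 2) = (13, 6, -17)
Parametric form r = A + t·d:
x = 0 + 13t, y = -13 + 6t, z = 2 - 17t

x = 0 + 13t, y = -13 + 6t, z = 2 - 17t


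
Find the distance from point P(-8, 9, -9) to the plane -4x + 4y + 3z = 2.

distance = |a·x₀ + b·y₀ + c·z₀ - d| / √(a² + b² + c²)
  = |(-4)·(-8) + 4·9 + 3·(-9) - 2| / √((-4)² + 4² + 3²)
  = |32 + 36 - 27 - 2| / √(16 + 16 + 9)
  = |39| / √41
  = 39 / 6.403
  ≈ 6.091

6.091


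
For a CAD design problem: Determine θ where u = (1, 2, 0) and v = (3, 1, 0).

u·v = 1·3 + 2·1 + 0·0 = 3 + 2 + 0 = 5
|u| = √(1² + 2² + 0²) = √5 ≈ 2.236
|v| = √(3² + 1² + 0²) = √10 ≈ 3.162
cos θ = (u·v)/(|u||v|) = 5/(2.236·3.162) ≈ 0.7071
θ = arccos(0.7071) ≈ 45°

45°


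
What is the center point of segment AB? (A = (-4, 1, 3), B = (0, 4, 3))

M = ((x₁+x₂)/2, (y₁+y₂)/2, (z₁+z₂)/2)
  = ((-4 + 0)/2, (1 + 4)/2, (3 + 3)/2)
  = (-4/2, 5/2, 6/2)
  = (-2, 2.5, 3)

(-2, 2.5, 3)


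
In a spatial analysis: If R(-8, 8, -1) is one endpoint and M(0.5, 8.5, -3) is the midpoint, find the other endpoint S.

S = 2M - R
  = (2·0.5 - (-8), 2·8.5 - 8, 2·(-3) - (-1))
  = (1 + 8, 17 - 8, -6 + 1)
  = (9, 9, -5)

(9, 9, -5)


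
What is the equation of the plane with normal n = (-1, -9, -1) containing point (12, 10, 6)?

The plane through P with normal n = (a, b, c) satisfies n·(r - P) = 0,
i.e. ax + by + cz = a·x₀ + b·y₀ + c·z₀.
d = (-1)·12 + (-9)·10 + (-1)·6
  = -12 - 90 - 6
  = -108
Equation: -x - 9y - z = -108

-x - 9y - z = -108


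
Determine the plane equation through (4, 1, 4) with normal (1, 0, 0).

The plane through P with normal n = (a, b, c) satisfies n·(r - P) = 0,
i.e. ax + by + cz = a·x₀ + b·y₀ + c·z₀.
d = 1·4 + 0·1 + 0·4
  = 4 + 0 + 0
  = 4
Equation: x = 4

x = 4


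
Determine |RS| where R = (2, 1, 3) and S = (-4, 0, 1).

d = √[(x₂-x₁)² + (y₂-y₁)² + (z₂-z₁)²]
  = √[(-6)² + (-1)² + (-2)²]
  = √[36 + 1 + 4]
  = √41
  ≈ 6.403

6.403


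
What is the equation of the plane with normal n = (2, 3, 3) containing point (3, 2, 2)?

The plane through P with normal n = (a, b, c) satisfies n·(r - P) = 0,
i.e. ax + by + cz = a·x₀ + b·y₀ + c·z₀.
d = 2·3 + 3·2 + 3·2
  = 6 + 6 + 6
  = 18
Equation: 2x + 3y + 3z = 18

2x + 3y + 3z = 18


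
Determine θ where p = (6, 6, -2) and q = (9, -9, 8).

p·q = 6·9 + 6·(-9) + (-2)·8 = 54 - 54 - 16 = -16
|p| = √(6² + 6² + (-2)²) = √76 ≈ 8.718
|q| = √(9² + (-9)² + 8²) = √226 ≈ 15.03
cos θ = (p·q)/(|p||q|) = -16/(8.718·15.03) ≈ -0.1221
θ = arccos(-0.1221) ≈ 97.01°

97.01°


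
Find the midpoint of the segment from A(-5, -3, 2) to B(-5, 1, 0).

M = ((x₁+x₂)/2, (y₁+y₂)/2, (z₁+z₂)/2)
  = ((-5 - 5)/2, (-3 + 1)/2, (2 + 0)/2)
  = (-10/2, -2/2, 2/2)
  = (-5, -1, 1)

(-5, -1, 1)


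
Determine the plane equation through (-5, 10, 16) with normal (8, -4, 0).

The plane through P with normal n = (a, b, c) satisfies n·(r - P) = 0,
i.e. ax + by + cz = a·x₀ + b·y₀ + c·z₀.
d = 8·(-5) + (-4)·10 + 0·16
  = -40 - 40 + 0
  = -80
Equation: 8x - 4y = -80

8x - 4y = -80


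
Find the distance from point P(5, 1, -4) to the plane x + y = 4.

distance = |a·x₀ + b·y₀ + c·z₀ - d| / √(a² + b² + c²)
  = |1·5 + 1·1 + 0·(-4) - 4| / √(1² + 1² + 0²)
  = |5 + 1 + 0 - 4| / √(1 + 1 + 0)
  = |2| / √2
  = 2 / 1.414
  ≈ 1.414

1.414


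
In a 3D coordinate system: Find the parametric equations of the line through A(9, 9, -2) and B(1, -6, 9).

Direction vector d = B - A = (1 - 9, -6 - 9, 9 + 2) = (-8, -15, 11)
Parametric form r = A + t·d:
x = 9 - 8t, y = 9 - 15t, z = -2 + 11t

x = 9 - 8t, y = 9 - 15t, z = -2 + 11t


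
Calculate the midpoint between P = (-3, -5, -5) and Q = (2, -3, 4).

M = ((x₁+x₂)/2, (y₁+y₂)/2, (z₁+z₂)/2)
  = ((-3 + 2)/2, (-5 - 3)/2, (-5 + 4)/2)
  = (-1/2, -8/2, -1/2)
  = (-0.5, -4, -0.5)

(-0.5, -4, -0.5)


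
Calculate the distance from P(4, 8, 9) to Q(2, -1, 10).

d = √[(x₂-x₁)² + (y₂-y₁)² + (z₂-z₁)²]
  = √[(-2)² + (-9)² + 1²]
  = √[4 + 81 + 1]
  = √86
  ≈ 9.274

9.274


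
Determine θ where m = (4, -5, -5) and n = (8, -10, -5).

m·n = 4·8 + (-5)·(-10) + (-5)·(-5) = 32 + 50 + 25 = 107
|m| = √(4² + (-5)² + (-5)²) = √66 ≈ 8.124
|n| = √(8² + (-10)² + (-5)²) = √189 ≈ 13.75
cos θ = (m·n)/(|m||n|) = 107/(8.124·13.75) ≈ 0.958
θ = arccos(0.958) ≈ 16.66°

16.66°


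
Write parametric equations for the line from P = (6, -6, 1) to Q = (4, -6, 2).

Direction vector d = Q - P = (4 - 6, -6 + 6, 2 - 1) = (-2, 0, 1)
Parametric form r = P + t·d:
x = 6 - 2t, y = -6, z = 1 + t

x = 6 - 2t, y = -6, z = 1 + t


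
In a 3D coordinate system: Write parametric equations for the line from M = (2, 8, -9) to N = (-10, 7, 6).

Direction vector d = N - M = (-10 - 2, 7 - 8, 6 + 9) = (-12, -1, 15)
Parametric form r = M + t·d:
x = 2 - 12t, y = 8 - t, z = -9 + 15t

x = 2 - 12t, y = 8 - t, z = -9 + 15t


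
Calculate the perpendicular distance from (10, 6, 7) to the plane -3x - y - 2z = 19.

distance = |a·x₀ + b·y₀ + c·z₀ - d| / √(a² + b² + c²)
  = |(-3)·10 + (-1)·6 + (-2)·7 - 19| / √((-3)² + (-1)² + (-2)²)
  = |-30 - 6 - 14 - 19| / √(9 + 1 + 4)
  = |-69| / √14
  = 69 / 3.742
  ≈ 18.44

18.44


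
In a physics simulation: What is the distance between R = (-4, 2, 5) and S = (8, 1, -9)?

d = √[(x₂-x₁)² + (y₂-y₁)² + (z₂-z₁)²]
  = √[12² + (-1)² + (-14)²]
  = √[144 + 1 + 196]
  = √341
  ≈ 18.47

18.47


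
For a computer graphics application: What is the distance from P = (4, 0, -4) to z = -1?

distance = |a·x₀ + b·y₀ + c·z₀ - d| / √(a² + b² + c²)
  = |0·4 + 0·0 + 1·(-4) - (-1)| / √(0² + 0² + 1²)
  = |0 + 0 - 4 + 1| / √(0 + 0 + 1)
  = |-3| / √1
  = 3 / 1
  ≈ 3

3


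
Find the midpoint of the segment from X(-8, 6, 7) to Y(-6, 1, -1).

M = ((x₁+x₂)/2, (y₁+y₂)/2, (z₁+z₂)/2)
  = ((-8 - 6)/2, (6 + 1)/2, (7 - 1)/2)
  = (-14/2, 7/2, 6/2)
  = (-7, 3.5, 3)

(-7, 3.5, 3)


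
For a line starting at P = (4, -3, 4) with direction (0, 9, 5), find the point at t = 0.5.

P(t) = P + t·d
  = (4 + 0·0.5, -3 + 9·0.5, 4 + 5·0.5)
  = (4 + 0, -3 + 4.5, 4 + 2.5)
  = (4, 1.5, 6.5)

(4, 1.5, 6.5)


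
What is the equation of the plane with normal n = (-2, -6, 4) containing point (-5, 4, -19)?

The plane through P with normal n = (a, b, c) satisfies n·(r - P) = 0,
i.e. ax + by + cz = a·x₀ + b·y₀ + c·z₀.
d = (-2)·(-5) + (-6)·4 + 4·(-19)
  = 10 - 24 - 76
  = -90
Equation: -2x - 6y + 4z = -90

-2x - 6y + 4z = -90


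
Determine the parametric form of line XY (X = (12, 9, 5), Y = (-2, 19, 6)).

Direction vector d = Y - X = (-2 - 12, 19 - 9, 6 - 5) = (-14, 10, 1)
Parametric form r = X + t·d:
x = 12 - 14t, y = 9 + 10t, z = 5 + t

x = 12 - 14t, y = 9 + 10t, z = 5 + t


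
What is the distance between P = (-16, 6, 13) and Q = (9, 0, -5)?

d = √[(x₂-x₁)² + (y₂-y₁)² + (z₂-z₁)²]
  = √[25² + (-6)² + (-18)²]
  = √[625 + 36 + 324]
  = √985
  ≈ 31.38

31.38


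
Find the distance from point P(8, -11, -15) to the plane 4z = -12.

distance = |a·x₀ + b·y₀ + c·z₀ - d| / √(a² + b² + c²)
  = |0·8 + 0·(-11) + 4·(-15) - (-12)| / √(0² + 0² + 4²)
  = |0 + 0 - 60 + 12| / √(0 + 0 + 16)
  = |-48| / √16
  = 48 / 4
  ≈ 12

12


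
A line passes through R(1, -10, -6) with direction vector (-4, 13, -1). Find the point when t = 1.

P(t) = R + t·d
  = (1 + (-4)·1, -10 + 13·1, -6 + (-1)·1)
  = (1 - 4, -10 + 13, -6 - 1)
  = (-3, 3, -7)

(-3, 3, -7)


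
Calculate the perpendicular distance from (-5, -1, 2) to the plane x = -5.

distance = |a·x₀ + b·y₀ + c·z₀ - d| / √(a² + b² + c²)
  = |1·(-5) + 0·(-1) + 0·2 - (-5)| / √(1² + 0² + 0²)
  = |-5 + 0 + 0 + 5| / √(1 + 0 + 0)
  = |0| / √1
  = 0 / 1
  ≈ 0

0


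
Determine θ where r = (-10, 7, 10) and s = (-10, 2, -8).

r·s = (-10)·(-10) + 7·2 + 10·(-8) = 100 + 14 - 80 = 34
|r| = √((-10)² + 7² + 10²) = √249 ≈ 15.78
|s| = √((-10)² + 2² + (-8)²) = √168 ≈ 12.96
cos θ = (r·s)/(|r||s|) = 34/(15.78·12.96) ≈ 0.1662
θ = arccos(0.1662) ≈ 80.43°

80.43°


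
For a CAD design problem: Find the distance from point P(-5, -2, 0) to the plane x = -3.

distance = |a·x₀ + b·y₀ + c·z₀ - d| / √(a² + b² + c²)
  = |1·(-5) + 0·(-2) + 0·0 - (-3)| / √(1² + 0² + 0²)
  = |-5 + 0 + 0 + 3| / √(1 + 0 + 0)
  = |-2| / √1
  = 2 / 1
  ≈ 2

2


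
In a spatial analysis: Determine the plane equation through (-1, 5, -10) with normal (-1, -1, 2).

The plane through P with normal n = (a, b, c) satisfies n·(r - P) = 0,
i.e. ax + by + cz = a·x₀ + b·y₀ + c·z₀.
d = (-1)·(-1) + (-1)·5 + 2·(-10)
  = 1 - 5 - 20
  = -24
Equation: -x - y + 2z = -24

-x - y + 2z = -24


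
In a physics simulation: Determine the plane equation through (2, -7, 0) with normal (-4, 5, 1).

The plane through P with normal n = (a, b, c) satisfies n·(r - P) = 0,
i.e. ax + by + cz = a·x₀ + b·y₀ + c·z₀.
d = (-4)·2 + 5·(-7) + 1·0
  = -8 - 35 + 0
  = -43
Equation: -4x + 5y + z = -43

-4x + 5y + z = -43


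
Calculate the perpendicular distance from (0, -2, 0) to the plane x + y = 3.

distance = |a·x₀ + b·y₀ + c·z₀ - d| / √(a² + b² + c²)
  = |1·0 + 1·(-2) + 0·0 - 3| / √(1² + 1² + 0²)
  = |0 - 2 + 0 - 3| / √(1 + 1 + 0)
  = |-5| / √2
  = 5 / 1.414
  ≈ 3.536

3.536


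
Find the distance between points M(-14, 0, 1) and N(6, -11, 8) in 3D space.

d = √[(x₂-x₁)² + (y₂-y₁)² + (z₂-z₁)²]
  = √[20² + (-11)² + 7²]
  = √[400 + 121 + 49]
  = √570
  ≈ 23.87

23.87


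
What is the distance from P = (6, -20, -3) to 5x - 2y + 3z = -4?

distance = |a·x₀ + b·y₀ + c·z₀ - d| / √(a² + b² + c²)
  = |5·6 + (-2)·(-20) + 3·(-3) - (-4)| / √(5² + (-2)² + 3²)
  = |30 + 40 - 9 + 4| / √(25 + 4 + 9)
  = |65| / √38
  = 65 / 6.164
  ≈ 10.54

10.54


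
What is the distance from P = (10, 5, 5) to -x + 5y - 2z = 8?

distance = |a·x₀ + b·y₀ + c·z₀ - d| / √(a² + b² + c²)
  = |(-1)·10 + 5·5 + (-2)·5 - 8| / √((-1)² + 5² + (-2)²)
  = |-10 + 25 - 10 - 8| / √(1 + 25 + 4)
  = |-3| / √30
  = 3 / 5.477
  ≈ 0.5477

0.5477


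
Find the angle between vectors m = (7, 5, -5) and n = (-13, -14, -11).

m·n = 7·(-13) + 5·(-14) + (-5)·(-11) = -91 - 70 + 55 = -106
|m| = √(7² + 5² + (-5)²) = √99 ≈ 9.95
|n| = √((-13)² + (-14)² + (-11)²) = √486 ≈ 22.05
cos θ = (m·n)/(|m||n|) = -106/(9.95·22.05) ≈ -0.4832
θ = arccos(-0.4832) ≈ 118.9°

118.9°


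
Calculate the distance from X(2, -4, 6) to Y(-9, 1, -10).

d = √[(x₂-x₁)² + (y₂-y₁)² + (z₂-z₁)²]
  = √[(-11)² + 5² + (-16)²]
  = √[121 + 25 + 256]
  = √402
  ≈ 20.05

20.05


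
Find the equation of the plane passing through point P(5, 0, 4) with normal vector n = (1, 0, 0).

The plane through P with normal n = (a, b, c) satisfies n·(r - P) = 0,
i.e. ax + by + cz = a·x₀ + b·y₀ + c·z₀.
d = 1·5 + 0·0 + 0·4
  = 5 + 0 + 0
  = 5
Equation: x = 5

x = 5


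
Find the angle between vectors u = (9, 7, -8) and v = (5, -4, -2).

u·v = 9·5 + 7·(-4) + (-8)·(-2) = 45 - 28 + 16 = 33
|u| = √(9² + 7² + (-8)²) = √194 ≈ 13.93
|v| = √(5² + (-4)² + (-2)²) = √45 ≈ 6.708
cos θ = (u·v)/(|u||v|) = 33/(13.93·6.708) ≈ 0.3532
θ = arccos(0.3532) ≈ 69.32°

69.32°


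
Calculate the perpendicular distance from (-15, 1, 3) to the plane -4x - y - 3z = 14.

distance = |a·x₀ + b·y₀ + c·z₀ - d| / √(a² + b² + c²)
  = |(-4)·(-15) + (-1)·1 + (-3)·3 - 14| / √((-4)² + (-1)² + (-3)²)
  = |60 - 1 - 9 - 14| / √(16 + 1 + 9)
  = |36| / √26
  = 36 / 5.099
  ≈ 7.06

7.06


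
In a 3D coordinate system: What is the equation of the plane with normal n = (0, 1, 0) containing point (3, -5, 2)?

The plane through P with normal n = (a, b, c) satisfies n·(r - P) = 0,
i.e. ax + by + cz = a·x₀ + b·y₀ + c·z₀.
d = 0·3 + 1·(-5) + 0·2
  = 0 - 5 + 0
  = -5
Equation: y = -5

y = -5


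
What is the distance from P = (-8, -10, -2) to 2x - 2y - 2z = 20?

distance = |a·x₀ + b·y₀ + c·z₀ - d| / √(a² + b² + c²)
  = |2·(-8) + (-2)·(-10) + (-2)·(-2) - 20| / √(2² + (-2)² + (-2)²)
  = |-16 + 20 + 4 - 20| / √(4 + 4 + 4)
  = |-12| / √12
  = 12 / 3.464
  ≈ 3.464

3.464


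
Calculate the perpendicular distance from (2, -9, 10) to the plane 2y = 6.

distance = |a·x₀ + b·y₀ + c·z₀ - d| / √(a² + b² + c²)
  = |0·2 + 2·(-9) + 0·10 - 6| / √(0² + 2² + 0²)
  = |0 - 18 + 0 - 6| / √(0 + 4 + 0)
  = |-24| / √4
  = 24 / 2
  ≈ 12

12


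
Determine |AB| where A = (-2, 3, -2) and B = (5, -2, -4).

d = √[(x₂-x₁)² + (y₂-y₁)² + (z₂-z₁)²]
  = √[7² + (-5)² + (-2)²]
  = √[49 + 25 + 4]
  = √78
  ≈ 8.832

8.832


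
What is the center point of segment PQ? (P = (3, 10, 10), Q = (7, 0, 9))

M = ((x₁+x₂)/2, (y₁+y₂)/2, (z₁+z₂)/2)
  = ((3 + 7)/2, (10 + 0)/2, (10 + 9)/2)
  = (10/2, 10/2, 19/2)
  = (5, 5, 9.5)

(5, 5, 9.5)


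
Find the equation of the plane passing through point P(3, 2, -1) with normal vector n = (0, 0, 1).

The plane through P with normal n = (a, b, c) satisfies n·(r - P) = 0,
i.e. ax + by + cz = a·x₀ + b·y₀ + c·z₀.
d = 0·3 + 0·2 + 1·(-1)
  = 0 + 0 - 1
  = -1
Equation: z = -1

z = -1


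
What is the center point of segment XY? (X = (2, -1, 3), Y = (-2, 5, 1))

M = ((x₁+x₂)/2, (y₁+y₂)/2, (z₁+z₂)/2)
  = ((2 - 2)/2, (-1 + 5)/2, (3 + 1)/2)
  = (0/2, 4/2, 4/2)
  = (0, 2, 2)

(0, 2, 2)


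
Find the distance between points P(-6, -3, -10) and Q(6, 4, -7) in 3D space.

d = √[(x₂-x₁)² + (y₂-y₁)² + (z₂-z₁)²]
  = √[12² + 7² + 3²]
  = √[144 + 49 + 9]
  = √202
  ≈ 14.21

14.21


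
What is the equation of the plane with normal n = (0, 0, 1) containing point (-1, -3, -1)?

The plane through P with normal n = (a, b, c) satisfies n·(r - P) = 0,
i.e. ax + by + cz = a·x₀ + b·y₀ + c·z₀.
d = 0·(-1) + 0·(-3) + 1·(-1)
  = 0 + 0 - 1
  = -1
Equation: z = -1

z = -1


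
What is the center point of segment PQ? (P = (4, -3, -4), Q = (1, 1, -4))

M = ((x₁+x₂)/2, (y₁+y₂)/2, (z₁+z₂)/2)
  = ((4 + 1)/2, (-3 + 1)/2, (-4 - 4)/2)
  = (5/2, -2/2, -8/2)
  = (2.5, -1, -4)

(2.5, -1, -4)


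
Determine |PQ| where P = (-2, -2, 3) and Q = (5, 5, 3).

d = √[(x₂-x₁)² + (y₂-y₁)² + (z₂-z₁)²]
  = √[7² + 7² + 0²]
  = √[49 + 49 + 0]
  = √98
  ≈ 9.899

9.899


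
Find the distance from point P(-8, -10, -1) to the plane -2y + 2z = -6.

distance = |a·x₀ + b·y₀ + c·z₀ - d| / √(a² + b² + c²)
  = |0·(-8) + (-2)·(-10) + 2·(-1) - (-6)| / √(0² + (-2)² + 2²)
  = |0 + 20 - 2 + 6| / √(0 + 4 + 4)
  = |24| / √8
  = 24 / 2.828
  ≈ 8.485

8.485


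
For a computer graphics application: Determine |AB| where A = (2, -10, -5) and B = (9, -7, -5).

d = √[(x₂-x₁)² + (y₂-y₁)² + (z₂-z₁)²]
  = √[7² + 3² + 0²]
  = √[49 + 9 + 0]
  = √58
  ≈ 7.616

7.616


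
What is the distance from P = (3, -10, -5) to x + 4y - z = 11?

distance = |a·x₀ + b·y₀ + c·z₀ - d| / √(a² + b² + c²)
  = |1·3 + 4·(-10) + (-1)·(-5) - 11| / √(1² + 4² + (-1)²)
  = |3 - 40 + 5 - 11| / √(1 + 16 + 1)
  = |-43| / √18
  = 43 / 4.243
  ≈ 10.14

10.14


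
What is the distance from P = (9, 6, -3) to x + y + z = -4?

distance = |a·x₀ + b·y₀ + c·z₀ - d| / √(a² + b² + c²)
  = |1·9 + 1·6 + 1·(-3) - (-4)| / √(1² + 1² + 1²)
  = |9 + 6 - 3 + 4| / √(1 + 1 + 1)
  = |16| / √3
  = 16 / 1.732
  ≈ 9.238

9.238


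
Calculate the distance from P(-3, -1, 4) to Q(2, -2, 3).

d = √[(x₂-x₁)² + (y₂-y₁)² + (z₂-z₁)²]
  = √[5² + (-1)² + (-1)²]
  = √[25 + 1 + 1]
  = √27
  ≈ 5.196

5.196


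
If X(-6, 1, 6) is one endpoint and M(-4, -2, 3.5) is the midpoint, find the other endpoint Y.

Y = 2M - X
  = (2·(-4) - (-6), 2·(-2) - 1, 2·3.5 - 6)
  = (-8 + 6, -4 - 1, 7 - 6)
  = (-2, -5, 1)

(-2, -5, 1)


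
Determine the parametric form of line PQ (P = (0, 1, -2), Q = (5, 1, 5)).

Direction vector d = Q - P = (5 + 0, 1 - 1, 5 + 2) = (5, 0, 7)
Parametric form r = P + t·d:
x = 0 + 5t, y = 1, z = -2 + 7t

x = 0 + 5t, y = 1, z = -2 + 7t


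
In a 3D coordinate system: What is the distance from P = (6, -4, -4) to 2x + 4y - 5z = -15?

distance = |a·x₀ + b·y₀ + c·z₀ - d| / √(a² + b² + c²)
  = |2·6 + 4·(-4) + (-5)·(-4) - (-15)| / √(2² + 4² + (-5)²)
  = |12 - 16 + 20 + 15| / √(4 + 16 + 25)
  = |31| / √45
  = 31 / 6.708
  ≈ 4.621

4.621


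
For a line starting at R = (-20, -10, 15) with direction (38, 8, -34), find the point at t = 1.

P(t) = R + t·d
  = (-20 + 38·1, -10 + 8·1, 15 + (-34)·1)
  = (-20 + 38, -10 + 8, 15 - 34)
  = (18, -2, -19)

(18, -2, -19)


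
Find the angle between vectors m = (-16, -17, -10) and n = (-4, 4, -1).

m·n = (-16)·(-4) + (-17)·4 + (-10)·(-1) = 64 - 68 + 10 = 6
|m| = √((-16)² + (-17)² + (-10)²) = √645 ≈ 25.4
|n| = √((-4)² + 4² + (-1)²) = √33 ≈ 5.745
cos θ = (m·n)/(|m||n|) = 6/(25.4·5.745) ≈ 0.04113
θ = arccos(0.04113) ≈ 87.64°

87.64°


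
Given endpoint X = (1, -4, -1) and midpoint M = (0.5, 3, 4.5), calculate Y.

Y = 2M - X
  = (2·0.5 - 1, 2·3 - (-4), 2·4.5 - (-1))
  = (1 - 1, 6 + 4, 9 + 1)
  = (0, 10, 10)

(0, 10, 10)


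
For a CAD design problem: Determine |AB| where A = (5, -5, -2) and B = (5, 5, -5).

d = √[(x₂-x₁)² + (y₂-y₁)² + (z₂-z₁)²]
  = √[0² + 10² + (-3)²]
  = √[0 + 100 + 9]
  = √109
  ≈ 10.44

10.44


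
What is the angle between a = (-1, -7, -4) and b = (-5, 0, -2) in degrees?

a·b = (-1)·(-5) + (-7)·0 + (-4)·(-2) = 5 + 0 + 8 = 13
|a| = √((-1)² + (-7)² + (-4)²) = √66 ≈ 8.124
|b| = √((-5)² + 0² + (-2)²) = √29 ≈ 5.385
cos θ = (a·b)/(|a||b|) = 13/(8.124·5.385) ≈ 0.2971
θ = arccos(0.2971) ≈ 72.71°

72.71°


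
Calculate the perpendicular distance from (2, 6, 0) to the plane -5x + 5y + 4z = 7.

distance = |a·x₀ + b·y₀ + c·z₀ - d| / √(a² + b² + c²)
  = |(-5)·2 + 5·6 + 4·0 - 7| / √((-5)² + 5² + 4²)
  = |-10 + 30 + 0 - 7| / √(25 + 25 + 16)
  = |13| / √66
  = 13 / 8.124
  ≈ 1.6

1.6


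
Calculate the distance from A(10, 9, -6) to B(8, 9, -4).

d = √[(x₂-x₁)² + (y₂-y₁)² + (z₂-z₁)²]
  = √[(-2)² + 0² + 2²]
  = √[4 + 0 + 4]
  = √8
  ≈ 2.828

2.828


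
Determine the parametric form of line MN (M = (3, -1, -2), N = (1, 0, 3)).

Direction vector d = N - M = (1 - 3, 0 + 1, 3 + 2) = (-2, 1, 5)
Parametric form r = M + t·d:
x = 3 - 2t, y = -1 + t, z = -2 + 5t

x = 3 - 2t, y = -1 + t, z = -2 + 5t


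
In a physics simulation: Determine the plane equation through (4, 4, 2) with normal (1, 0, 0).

The plane through P with normal n = (a, b, c) satisfies n·(r - P) = 0,
i.e. ax + by + cz = a·x₀ + b·y₀ + c·z₀.
d = 1·4 + 0·4 + 0·2
  = 4 + 0 + 0
  = 4
Equation: x = 4

x = 4


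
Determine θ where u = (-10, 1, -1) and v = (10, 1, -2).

u·v = (-10)·10 + 1·1 + (-1)·(-2) = -100 + 1 + 2 = -97
|u| = √((-10)² + 1² + (-1)²) = √102 ≈ 10.1
|v| = √(10² + 1² + (-2)²) = √105 ≈ 10.25
cos θ = (u·v)/(|u||v|) = -97/(10.1·10.25) ≈ -0.9373
θ = arccos(-0.9373) ≈ 159.6°

159.6°


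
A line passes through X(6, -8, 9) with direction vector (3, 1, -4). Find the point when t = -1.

P(t) = X + t·d
  = (6 + 3·(-1), -8 + 1·(-1), 9 + (-4)·(-1))
  = (6 - 3, -8 - 1, 9 + 4)
  = (3, -9, 13)

(3, -9, 13)


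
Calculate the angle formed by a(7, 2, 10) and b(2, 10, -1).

a·b = 7·2 + 2·10 + 10·(-1) = 14 + 20 - 10 = 24
|a| = √(7² + 2² + 10²) = √153 ≈ 12.37
|b| = √(2² + 10² + (-1)²) = √105 ≈ 10.25
cos θ = (a·b)/(|a||b|) = 24/(12.37·10.25) ≈ 0.1894
θ = arccos(0.1894) ≈ 79.09°

79.09°


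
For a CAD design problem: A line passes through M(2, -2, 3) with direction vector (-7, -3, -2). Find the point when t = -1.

P(t) = M + t·d
  = (2 + (-7)·(-1), -2 + (-3)·(-1), 3 + (-2)·(-1))
  = (2 + 7, -2 + 3, 3 + 2)
  = (9, 1, 5)

(9, 1, 5)


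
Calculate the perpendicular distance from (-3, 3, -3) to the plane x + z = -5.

distance = |a·x₀ + b·y₀ + c·z₀ - d| / √(a² + b² + c²)
  = |1·(-3) + 0·3 + 1·(-3) - (-5)| / √(1² + 0² + 1²)
  = |-3 + 0 - 3 + 5| / √(1 + 0 + 1)
  = |-1| / √2
  = 1 / 1.414
  ≈ 0.7071

0.7071


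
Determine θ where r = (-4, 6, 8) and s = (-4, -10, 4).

r·s = (-4)·(-4) + 6·(-10) + 8·4 = 16 - 60 + 32 = -12
|r| = √((-4)² + 6² + 8²) = √116 ≈ 10.77
|s| = √((-4)² + (-10)² + 4²) = √132 ≈ 11.49
cos θ = (r·s)/(|r||s|) = -12/(10.77·11.49) ≈ -0.09698
θ = arccos(-0.09698) ≈ 95.57°

95.57°


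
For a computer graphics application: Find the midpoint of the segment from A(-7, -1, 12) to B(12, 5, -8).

M = ((x₁+x₂)/2, (y₁+y₂)/2, (z₁+z₂)/2)
  = ((-7 + 12)/2, (-1 + 5)/2, (12 - 8)/2)
  = (5/2, 4/2, 4/2)
  = (2.5, 2, 2)

(2.5, 2, 2)


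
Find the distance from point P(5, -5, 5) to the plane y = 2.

distance = |a·x₀ + b·y₀ + c·z₀ - d| / √(a² + b² + c²)
  = |0·5 + 1·(-5) + 0·5 - 2| / √(0² + 1² + 0²)
  = |0 - 5 + 0 - 2| / √(0 + 1 + 0)
  = |-7| / √1
  = 7 / 1
  ≈ 7

7


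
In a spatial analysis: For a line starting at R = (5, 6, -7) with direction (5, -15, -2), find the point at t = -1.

P(t) = R + t·d
  = (5 + 5·(-1), 6 + (-15)·(-1), -7 + (-2)·(-1))
  = (5 - 5, 6 + 15, -7 + 2)
  = (0, 21, -5)

(0, 21, -5)


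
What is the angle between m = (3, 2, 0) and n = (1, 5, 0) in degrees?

m·n = 3·1 + 2·5 + 0·0 = 3 + 10 + 0 = 13
|m| = √(3² + 2² + 0²) = √13 ≈ 3.606
|n| = √(1² + 5² + 0²) = √26 ≈ 5.099
cos θ = (m·n)/(|m||n|) = 13/(3.606·5.099) ≈ 0.7071
θ = arccos(0.7071) ≈ 45°

45°


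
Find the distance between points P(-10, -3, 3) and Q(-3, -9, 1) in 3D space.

d = √[(x₂-x₁)² + (y₂-y₁)² + (z₂-z₁)²]
  = √[7² + (-6)² + (-2)²]
  = √[49 + 36 + 4]
  = √89
  ≈ 9.434

9.434


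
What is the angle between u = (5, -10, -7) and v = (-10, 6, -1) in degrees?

u·v = 5·(-10) + (-10)·6 + (-7)·(-1) = -50 - 60 + 7 = -103
|u| = √(5² + (-10)² + (-7)²) = √174 ≈ 13.19
|v| = √((-10)² + 6² + (-1)²) = √137 ≈ 11.7
cos θ = (u·v)/(|u||v|) = -103/(13.19·11.7) ≈ -0.6671
θ = arccos(-0.6671) ≈ 131.8°

131.8°


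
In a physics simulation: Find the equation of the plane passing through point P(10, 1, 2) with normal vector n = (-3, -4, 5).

The plane through P with normal n = (a, b, c) satisfies n·(r - P) = 0,
i.e. ax + by + cz = a·x₀ + b·y₀ + c·z₀.
d = (-3)·10 + (-4)·1 + 5·2
  = -30 - 4 + 10
  = -24
Equation: -3x - 4y + 5z = -24

-3x - 4y + 5z = -24


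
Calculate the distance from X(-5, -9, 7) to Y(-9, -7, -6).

d = √[(x₂-x₁)² + (y₂-y₁)² + (z₂-z₁)²]
  = √[(-4)² + 2² + (-13)²]
  = √[16 + 4 + 169]
  = √189
  ≈ 13.75

13.75


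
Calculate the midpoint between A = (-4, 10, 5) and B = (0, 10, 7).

M = ((x₁+x₂)/2, (y₁+y₂)/2, (z₁+z₂)/2)
  = ((-4 + 0)/2, (10 + 10)/2, (5 + 7)/2)
  = (-4/2, 20/2, 12/2)
  = (-2, 10, 6)

(-2, 10, 6)


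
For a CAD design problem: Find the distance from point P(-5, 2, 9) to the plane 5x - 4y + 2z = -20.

distance = |a·x₀ + b·y₀ + c·z₀ - d| / √(a² + b² + c²)
  = |5·(-5) + (-4)·2 + 2·9 - (-20)| / √(5² + (-4)² + 2²)
  = |-25 - 8 + 18 + 20| / √(25 + 16 + 4)
  = |5| / √45
  = 5 / 6.708
  ≈ 0.7454

0.7454


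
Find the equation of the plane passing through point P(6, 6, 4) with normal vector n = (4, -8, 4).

The plane through P with normal n = (a, b, c) satisfies n·(r - P) = 0,
i.e. ax + by + cz = a·x₀ + b·y₀ + c·z₀.
d = 4·6 + (-8)·6 + 4·4
  = 24 - 48 + 16
  = -8
Equation: 4x - 8y + 4z = -8

4x - 8y + 4z = -8


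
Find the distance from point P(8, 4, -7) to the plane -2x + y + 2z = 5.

distance = |a·x₀ + b·y₀ + c·z₀ - d| / √(a² + b² + c²)
  = |(-2)·8 + 1·4 + 2·(-7) - 5| / √((-2)² + 1² + 2²)
  = |-16 + 4 - 14 - 5| / √(4 + 1 + 4)
  = |-31| / √9
  = 31 / 3
  ≈ 10.33

10.33


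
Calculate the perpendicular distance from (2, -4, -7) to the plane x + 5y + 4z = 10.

distance = |a·x₀ + b·y₀ + c·z₀ - d| / √(a² + b² + c²)
  = |1·2 + 5·(-4) + 4·(-7) - 10| / √(1² + 5² + 4²)
  = |2 - 20 - 28 - 10| / √(1 + 25 + 16)
  = |-56| / √42
  = 56 / 6.481
  ≈ 8.641

8.641


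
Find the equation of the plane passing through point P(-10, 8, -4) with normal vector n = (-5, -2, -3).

The plane through P with normal n = (a, b, c) satisfies n·(r - P) = 0,
i.e. ax + by + cz = a·x₀ + b·y₀ + c·z₀.
d = (-5)·(-10) + (-2)·8 + (-3)·(-4)
  = 50 - 16 + 12
  = 46
Equation: -5x - 2y - 3z = 46

-5x - 2y - 3z = 46


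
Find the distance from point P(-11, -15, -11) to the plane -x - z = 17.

distance = |a·x₀ + b·y₀ + c·z₀ - d| / √(a² + b² + c²)
  = |(-1)·(-11) + 0·(-15) + (-1)·(-11) - 17| / √((-1)² + 0² + (-1)²)
  = |11 + 0 + 11 - 17| / √(1 + 0 + 1)
  = |5| / √2
  = 5 / 1.414
  ≈ 3.536

3.536


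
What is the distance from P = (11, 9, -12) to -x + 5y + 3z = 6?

distance = |a·x₀ + b·y₀ + c·z₀ - d| / √(a² + b² + c²)
  = |(-1)·11 + 5·9 + 3·(-12) - 6| / √((-1)² + 5² + 3²)
  = |-11 + 45 - 36 - 6| / √(1 + 25 + 9)
  = |-8| / √35
  = 8 / 5.916
  ≈ 1.352

1.352


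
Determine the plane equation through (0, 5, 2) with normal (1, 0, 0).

The plane through P with normal n = (a, b, c) satisfies n·(r - P) = 0,
i.e. ax + by + cz = a·x₀ + b·y₀ + c·z₀.
d = 1·0 + 0·5 + 0·2
  = 0 + 0 + 0
  = 0
Equation: x = 0

x = 0


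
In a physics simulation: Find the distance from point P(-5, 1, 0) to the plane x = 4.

distance = |a·x₀ + b·y₀ + c·z₀ - d| / √(a² + b² + c²)
  = |1·(-5) + 0·1 + 0·0 - 4| / √(1² + 0² + 0²)
  = |-5 + 0 + 0 - 4| / √(1 + 0 + 0)
  = |-9| / √1
  = 9 / 1
  ≈ 9

9


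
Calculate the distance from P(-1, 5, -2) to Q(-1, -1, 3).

d = √[(x₂-x₁)² + (y₂-y₁)² + (z₂-z₁)²]
  = √[0² + (-6)² + 5²]
  = √[0 + 36 + 25]
  = √61
  ≈ 7.81

7.81


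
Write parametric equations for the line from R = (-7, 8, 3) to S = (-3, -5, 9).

Direction vector d = S - R = (-3 + 7, -5 - 8, 9 - 3) = (4, -13, 6)
Parametric form r = R + t·d:
x = -7 + 4t, y = 8 - 13t, z = 3 + 6t

x = -7 + 4t, y = 8 - 13t, z = 3 + 6t


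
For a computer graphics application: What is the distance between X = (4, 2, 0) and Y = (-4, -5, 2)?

d = √[(x₂-x₁)² + (y₂-y₁)² + (z₂-z₁)²]
  = √[(-8)² + (-7)² + 2²]
  = √[64 + 49 + 4]
  = √117
  ≈ 10.82

10.82


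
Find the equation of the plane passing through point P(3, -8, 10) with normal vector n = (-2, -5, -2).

The plane through P with normal n = (a, b, c) satisfies n·(r - P) = 0,
i.e. ax + by + cz = a·x₀ + b·y₀ + c·z₀.
d = (-2)·3 + (-5)·(-8) + (-2)·10
  = -6 + 40 - 20
  = 14
Equation: -2x - 5y - 2z = 14

-2x - 5y - 2z = 14


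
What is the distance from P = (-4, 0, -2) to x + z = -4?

distance = |a·x₀ + b·y₀ + c·z₀ - d| / √(a² + b² + c²)
  = |1·(-4) + 0·0 + 1·(-2) - (-4)| / √(1² + 0² + 1²)
  = |-4 + 0 - 2 + 4| / √(1 + 0 + 1)
  = |-2| / √2
  = 2 / 1.414
  ≈ 1.414

1.414


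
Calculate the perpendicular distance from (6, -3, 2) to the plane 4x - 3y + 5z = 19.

distance = |a·x₀ + b·y₀ + c·z₀ - d| / √(a² + b² + c²)
  = |4·6 + (-3)·(-3) + 5·2 - 19| / √(4² + (-3)² + 5²)
  = |24 + 9 + 10 - 19| / √(16 + 9 + 25)
  = |24| / √50
  = 24 / 7.071
  ≈ 3.394

3.394


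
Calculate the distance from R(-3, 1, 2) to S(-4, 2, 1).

d = √[(x₂-x₁)² + (y₂-y₁)² + (z₂-z₁)²]
  = √[(-1)² + 1² + (-1)²]
  = √[1 + 1 + 1]
  = √3
  ≈ 1.732

1.732


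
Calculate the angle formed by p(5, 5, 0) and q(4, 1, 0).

p·q = 5·4 + 5·1 + 0·0 = 20 + 5 + 0 = 25
|p| = √(5² + 5² + 0²) = √50 ≈ 7.071
|q| = √(4² + 1² + 0²) = √17 ≈ 4.123
cos θ = (p·q)/(|p||q|) = 25/(7.071·4.123) ≈ 0.8575
θ = arccos(0.8575) ≈ 30.96°

30.96°


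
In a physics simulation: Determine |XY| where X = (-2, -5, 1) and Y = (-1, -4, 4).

d = √[(x₂-x₁)² + (y₂-y₁)² + (z₂-z₁)²]
  = √[1² + 1² + 3²]
  = √[1 + 1 + 9]
  = √11
  ≈ 3.317

3.317


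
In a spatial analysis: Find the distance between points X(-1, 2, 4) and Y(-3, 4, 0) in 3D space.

d = √[(x₂-x₁)² + (y₂-y₁)² + (z₂-z₁)²]
  = √[(-2)² + 2² + (-4)²]
  = √[4 + 4 + 16]
  = √24
  ≈ 4.899

4.899


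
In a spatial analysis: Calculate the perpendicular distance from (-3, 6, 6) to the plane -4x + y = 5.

distance = |a·x₀ + b·y₀ + c·z₀ - d| / √(a² + b² + c²)
  = |(-4)·(-3) + 1·6 + 0·6 - 5| / √((-4)² + 1² + 0²)
  = |12 + 6 + 0 - 5| / √(16 + 1 + 0)
  = |13| / √17
  = 13 / 4.123
  ≈ 3.153

3.153


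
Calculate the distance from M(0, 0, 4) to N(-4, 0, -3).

d = √[(x₂-x₁)² + (y₂-y₁)² + (z₂-z₁)²]
  = √[(-4)² + 0² + (-7)²]
  = √[16 + 0 + 49]
  = √65
  ≈ 8.062

8.062


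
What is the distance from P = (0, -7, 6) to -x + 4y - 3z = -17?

distance = |a·x₀ + b·y₀ + c·z₀ - d| / √(a² + b² + c²)
  = |(-1)·0 + 4·(-7) + (-3)·6 - (-17)| / √((-1)² + 4² + (-3)²)
  = |0 - 28 - 18 + 17| / √(1 + 16 + 9)
  = |-29| / √26
  = 29 / 5.099
  ≈ 5.687

5.687


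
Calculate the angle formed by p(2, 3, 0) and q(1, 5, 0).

p·q = 2·1 + 3·5 + 0·0 = 2 + 15 + 0 = 17
|p| = √(2² + 3² + 0²) = √13 ≈ 3.606
|q| = √(1² + 5² + 0²) = √26 ≈ 5.099
cos θ = (p·q)/(|p||q|) = 17/(3.606·5.099) ≈ 0.9247
θ = arccos(0.9247) ≈ 22.38°

22.38°


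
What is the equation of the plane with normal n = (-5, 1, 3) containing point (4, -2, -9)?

The plane through P with normal n = (a, b, c) satisfies n·(r - P) = 0,
i.e. ax + by + cz = a·x₀ + b·y₀ + c·z₀.
d = (-5)·4 + 1·(-2) + 3·(-9)
  = -20 - 2 - 27
  = -49
Equation: -5x + y + 3z = -49

-5x + y + 3z = -49


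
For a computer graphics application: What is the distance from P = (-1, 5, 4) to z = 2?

distance = |a·x₀ + b·y₀ + c·z₀ - d| / √(a² + b² + c²)
  = |0·(-1) + 0·5 + 1·4 - 2| / √(0² + 0² + 1²)
  = |0 + 0 + 4 - 2| / √(0 + 0 + 1)
  = |2| / √1
  = 2 / 1
  ≈ 2

2


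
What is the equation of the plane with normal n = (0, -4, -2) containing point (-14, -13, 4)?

The plane through P with normal n = (a, b, c) satisfies n·(r - P) = 0,
i.e. ax + by + cz = a·x₀ + b·y₀ + c·z₀.
d = 0·(-14) + (-4)·(-13) + (-2)·4
  = 0 + 52 - 8
  = 44
Equation: -4y - 2z = 44

-4y - 2z = 44


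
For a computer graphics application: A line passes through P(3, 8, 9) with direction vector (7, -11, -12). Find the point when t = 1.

P(t) = P + t·d
  = (3 + 7·1, 8 + (-11)·1, 9 + (-12)·1)
  = (3 + 7, 8 - 11, 9 - 12)
  = (10, -3, -3)

(10, -3, -3)
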